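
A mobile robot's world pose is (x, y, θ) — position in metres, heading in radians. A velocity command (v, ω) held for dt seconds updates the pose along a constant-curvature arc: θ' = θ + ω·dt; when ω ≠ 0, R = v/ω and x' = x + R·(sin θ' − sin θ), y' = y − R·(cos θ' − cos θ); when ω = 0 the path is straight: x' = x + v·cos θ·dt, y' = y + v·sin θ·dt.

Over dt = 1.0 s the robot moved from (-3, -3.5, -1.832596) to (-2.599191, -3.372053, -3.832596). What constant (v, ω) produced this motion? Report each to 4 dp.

v = -0.5000, ω = -2.0000

Δθ = -3.832596 − -1.832596 = -2.000000
ω = Δθ/dt = -2.000000/1.0 = -2.0000
R = Δx/(sin θ' − sin θ) = 0.2500
v = R·ω = 0.2500·-2.0000 = -0.5000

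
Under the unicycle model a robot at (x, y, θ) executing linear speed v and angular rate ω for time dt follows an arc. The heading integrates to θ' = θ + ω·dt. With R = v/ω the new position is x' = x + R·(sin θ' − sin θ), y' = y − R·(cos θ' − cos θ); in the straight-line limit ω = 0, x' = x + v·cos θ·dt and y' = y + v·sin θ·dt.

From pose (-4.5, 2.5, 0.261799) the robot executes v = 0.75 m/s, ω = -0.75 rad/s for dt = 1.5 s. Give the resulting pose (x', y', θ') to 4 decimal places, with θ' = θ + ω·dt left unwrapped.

(-3.4813, 2.1841, -0.8632)

θ' = 0.2618 + -0.75·1.5 = -0.8632
R = v/ω = 0.75/-0.75 = -1.0000
x' = -4.5 + -1.0000·(sin -0.8632 − sin 0.2618) = -3.4813
y' = 2.5 − -1.0000·(cos -0.8632 − cos 0.2618) = 2.1841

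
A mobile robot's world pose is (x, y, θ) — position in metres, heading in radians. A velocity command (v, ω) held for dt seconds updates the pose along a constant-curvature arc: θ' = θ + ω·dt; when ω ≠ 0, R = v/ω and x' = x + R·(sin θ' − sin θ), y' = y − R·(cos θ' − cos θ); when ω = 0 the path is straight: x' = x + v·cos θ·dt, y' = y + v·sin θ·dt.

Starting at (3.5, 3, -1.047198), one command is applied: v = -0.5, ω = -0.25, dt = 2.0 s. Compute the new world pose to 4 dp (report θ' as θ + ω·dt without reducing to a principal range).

θ' = -1.0472 + -0.25·2.0 = -1.5472
R = v/ω = -0.5/-0.25 = 2.0000
x' = 3.5 + 2.0000·(sin -1.5472 − sin -1.0472) = 3.2326
y' = 3 − 2.0000·(cos -1.5472 − cos -1.0472) = 3.9528

(3.2326, 3.9528, -1.5472)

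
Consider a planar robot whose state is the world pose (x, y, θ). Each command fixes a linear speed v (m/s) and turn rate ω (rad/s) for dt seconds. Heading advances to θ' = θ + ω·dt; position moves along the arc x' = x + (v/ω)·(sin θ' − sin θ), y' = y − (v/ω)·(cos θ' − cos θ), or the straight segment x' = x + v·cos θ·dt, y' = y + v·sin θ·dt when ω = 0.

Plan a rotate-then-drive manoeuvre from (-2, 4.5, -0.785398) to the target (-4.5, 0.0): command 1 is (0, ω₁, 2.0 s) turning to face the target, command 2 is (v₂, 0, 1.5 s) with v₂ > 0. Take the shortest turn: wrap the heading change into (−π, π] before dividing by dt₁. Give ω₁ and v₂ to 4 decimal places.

heading to target = atan2(0−4.5, -4.5−-2) = -2.0779
Δθ = wrap(-2.0779 − -0.7854) = -1.2925; ω₁ = Δθ/dt₁ = -0.6462
distance = √((-4.5−-2)² + (0−4.5)²) = 5.1478; v₂ = distance/dt₂ = 3.4319

ω₁ = -0.6462, v₂ = 3.4319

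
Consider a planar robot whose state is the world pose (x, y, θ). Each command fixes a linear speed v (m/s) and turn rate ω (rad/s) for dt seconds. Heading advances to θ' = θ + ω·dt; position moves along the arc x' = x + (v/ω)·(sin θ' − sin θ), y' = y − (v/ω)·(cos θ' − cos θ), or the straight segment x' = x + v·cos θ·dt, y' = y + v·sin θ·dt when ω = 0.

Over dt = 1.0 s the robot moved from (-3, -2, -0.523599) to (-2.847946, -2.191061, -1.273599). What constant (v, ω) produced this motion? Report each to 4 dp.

Δθ = -1.273599 − -0.523599 = -0.750000
ω = Δθ/dt = -0.750000/1.0 = -0.7500
R = −Δy/(cos θ' − cos θ) = -0.3333
v = R·ω = -0.3333·-0.7500 = 0.2500

v = 0.2500, ω = -0.7500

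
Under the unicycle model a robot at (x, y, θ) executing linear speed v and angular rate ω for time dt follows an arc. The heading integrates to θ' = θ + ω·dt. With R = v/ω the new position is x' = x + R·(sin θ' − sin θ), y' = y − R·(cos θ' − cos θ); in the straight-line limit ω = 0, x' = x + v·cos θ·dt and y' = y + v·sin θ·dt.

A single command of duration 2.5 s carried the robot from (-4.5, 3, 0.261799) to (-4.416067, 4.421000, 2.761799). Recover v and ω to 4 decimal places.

Δθ = 2.761799 − 0.261799 = 2.500000
ω = Δθ/dt = 2.500000/2.5 = 1.0000
R = −Δy/(cos θ' − cos θ) = 0.7500
v = R·ω = 0.7500·1.0000 = 0.7500

v = 0.7500, ω = 1.0000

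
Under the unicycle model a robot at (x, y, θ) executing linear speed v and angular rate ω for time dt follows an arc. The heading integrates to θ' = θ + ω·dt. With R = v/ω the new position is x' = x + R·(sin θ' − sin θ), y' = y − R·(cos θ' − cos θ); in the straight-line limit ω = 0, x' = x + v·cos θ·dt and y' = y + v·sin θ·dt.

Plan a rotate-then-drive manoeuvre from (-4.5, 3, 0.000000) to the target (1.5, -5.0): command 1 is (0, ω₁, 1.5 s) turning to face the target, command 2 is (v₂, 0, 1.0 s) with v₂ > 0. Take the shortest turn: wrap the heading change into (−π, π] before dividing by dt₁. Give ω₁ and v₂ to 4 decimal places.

heading to target = atan2(-5−3, 1.5−-4.5) = -0.9273
Δθ = wrap(-0.9273 − 0.0000) = -0.9273; ω₁ = Δθ/dt₁ = -0.6182
distance = √((1.5−-4.5)² + (-5−3)²) = 10.0000; v₂ = distance/dt₂ = 10.0000

ω₁ = -0.6182, v₂ = 10.0000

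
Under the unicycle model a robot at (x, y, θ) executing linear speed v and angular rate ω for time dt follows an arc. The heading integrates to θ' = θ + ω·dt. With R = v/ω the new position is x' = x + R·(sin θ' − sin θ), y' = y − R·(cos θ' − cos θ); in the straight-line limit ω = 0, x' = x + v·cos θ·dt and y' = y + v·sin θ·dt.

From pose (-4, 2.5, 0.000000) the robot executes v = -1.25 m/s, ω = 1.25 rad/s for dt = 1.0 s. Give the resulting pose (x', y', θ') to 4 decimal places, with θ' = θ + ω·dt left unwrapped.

θ' = 0.0000 + 1.25·1.0 = 1.2500
R = v/ω = -1.25/1.25 = -1.0000
x' = -4 + -1.0000·(sin 1.2500 − sin 0.0000) = -4.9490
y' = 2.5 − -1.0000·(cos 1.2500 − cos 0.0000) = 1.8153

(-4.9490, 1.8153, 1.2500)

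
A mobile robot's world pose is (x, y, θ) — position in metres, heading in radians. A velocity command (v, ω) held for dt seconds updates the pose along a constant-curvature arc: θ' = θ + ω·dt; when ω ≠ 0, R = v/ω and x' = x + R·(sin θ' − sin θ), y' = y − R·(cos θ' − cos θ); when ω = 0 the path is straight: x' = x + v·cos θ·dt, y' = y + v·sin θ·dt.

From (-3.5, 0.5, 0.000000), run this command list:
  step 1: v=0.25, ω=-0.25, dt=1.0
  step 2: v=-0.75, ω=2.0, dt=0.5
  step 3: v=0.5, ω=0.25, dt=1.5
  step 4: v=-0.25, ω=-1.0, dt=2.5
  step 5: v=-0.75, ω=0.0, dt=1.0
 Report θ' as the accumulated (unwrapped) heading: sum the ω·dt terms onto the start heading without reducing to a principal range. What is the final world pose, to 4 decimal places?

step 1: θ'=-0.2500 (R=-1.0000) → pose (-3.2526, 0.4689, -0.2500)
step 2: θ'=0.7500 (R=-0.3750) → pose (-3.6010, 0.3800, 0.7500)
step 3: θ'=1.1250 (R=2.0000) → pose (-3.1597, 0.9810, 1.1250)
step 4: θ'=-1.3750 (R=0.2500) → pose (-3.6305, 1.0401, -1.3750)
step 5: θ'=-1.3750 (straight) → pose (-3.7764, 1.7758, -1.3750)

(-3.7764, 1.7758, -1.3750)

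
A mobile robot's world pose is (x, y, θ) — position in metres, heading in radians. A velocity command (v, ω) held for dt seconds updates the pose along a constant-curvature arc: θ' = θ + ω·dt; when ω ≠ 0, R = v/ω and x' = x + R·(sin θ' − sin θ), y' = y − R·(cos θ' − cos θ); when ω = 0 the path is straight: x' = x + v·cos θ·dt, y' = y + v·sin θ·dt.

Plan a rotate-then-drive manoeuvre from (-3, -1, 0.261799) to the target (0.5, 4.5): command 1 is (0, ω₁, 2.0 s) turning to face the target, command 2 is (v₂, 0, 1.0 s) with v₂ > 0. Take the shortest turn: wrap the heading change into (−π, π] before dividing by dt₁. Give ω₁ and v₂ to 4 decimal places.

ω₁ = 0.3711, v₂ = 6.5192

heading to target = atan2(4.5−-1, 0.5−-3) = 1.0041
Δθ = wrap(1.0041 − 0.2618) = 0.7423; ω₁ = Δθ/dt₁ = 0.3711
distance = √((0.5−-3)² + (4.5−-1)²) = 6.5192; v₂ = distance/dt₂ = 6.5192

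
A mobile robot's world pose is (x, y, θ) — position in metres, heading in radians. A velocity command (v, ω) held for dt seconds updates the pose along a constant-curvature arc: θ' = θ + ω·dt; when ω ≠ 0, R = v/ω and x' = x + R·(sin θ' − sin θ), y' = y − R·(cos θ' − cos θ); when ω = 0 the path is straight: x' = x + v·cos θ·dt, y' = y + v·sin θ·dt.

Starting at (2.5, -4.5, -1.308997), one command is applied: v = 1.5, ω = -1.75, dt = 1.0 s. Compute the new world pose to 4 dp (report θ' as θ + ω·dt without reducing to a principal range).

(1.7428, -5.5761, -3.0590)

θ' = -1.3090 + -1.75·1.0 = -3.0590
R = v/ω = 1.5/-1.75 = -0.8571
x' = 2.5 + -0.8571·(sin -3.0590 − sin -1.3090) = 1.7428
y' = -4.5 − -0.8571·(cos -3.0590 − cos -1.3090) = -5.5761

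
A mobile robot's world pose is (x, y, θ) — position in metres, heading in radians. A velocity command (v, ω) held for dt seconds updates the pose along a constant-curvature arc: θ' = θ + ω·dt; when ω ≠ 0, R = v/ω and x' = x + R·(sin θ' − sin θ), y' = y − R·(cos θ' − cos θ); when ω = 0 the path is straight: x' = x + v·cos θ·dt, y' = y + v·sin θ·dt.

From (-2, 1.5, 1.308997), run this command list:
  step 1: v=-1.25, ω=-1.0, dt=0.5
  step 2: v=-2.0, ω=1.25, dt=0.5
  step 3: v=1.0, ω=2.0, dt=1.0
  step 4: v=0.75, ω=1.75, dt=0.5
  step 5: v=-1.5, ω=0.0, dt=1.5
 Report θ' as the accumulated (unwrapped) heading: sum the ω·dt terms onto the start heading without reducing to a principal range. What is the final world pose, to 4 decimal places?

step 1: θ'=0.8090 (R=1.2500) → pose (-2.3029, 0.9607, 0.8090)
step 2: θ'=1.4340 (R=-1.6000) → pose (-2.7302, 0.0746, 1.4340)
step 3: θ'=3.4340 (R=0.5000) → pose (-3.3697, 0.6215, 3.4340)
step 4: θ'=4.3090 (R=0.4286) → pose (-3.6403, 0.3794, 4.3090)
step 5: θ'=4.3090 (straight) → pose (-2.7571, 2.4488, 4.3090)

(-2.7571, 2.4488, 4.3090)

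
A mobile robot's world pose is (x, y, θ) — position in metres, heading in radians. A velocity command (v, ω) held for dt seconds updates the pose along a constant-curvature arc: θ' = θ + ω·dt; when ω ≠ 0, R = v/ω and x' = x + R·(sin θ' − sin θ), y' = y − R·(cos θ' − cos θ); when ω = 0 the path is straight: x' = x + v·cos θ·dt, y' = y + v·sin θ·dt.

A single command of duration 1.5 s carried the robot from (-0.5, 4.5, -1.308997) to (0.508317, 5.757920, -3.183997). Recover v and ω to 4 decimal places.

Δθ = -3.183997 − -1.308997 = -1.875000
ω = Δθ/dt = -1.875000/1.5 = -1.2500
R = −Δy/(cos θ' − cos θ) = 1.0000
v = R·ω = 1.0000·-1.2500 = -1.2500

v = -1.2500, ω = -1.2500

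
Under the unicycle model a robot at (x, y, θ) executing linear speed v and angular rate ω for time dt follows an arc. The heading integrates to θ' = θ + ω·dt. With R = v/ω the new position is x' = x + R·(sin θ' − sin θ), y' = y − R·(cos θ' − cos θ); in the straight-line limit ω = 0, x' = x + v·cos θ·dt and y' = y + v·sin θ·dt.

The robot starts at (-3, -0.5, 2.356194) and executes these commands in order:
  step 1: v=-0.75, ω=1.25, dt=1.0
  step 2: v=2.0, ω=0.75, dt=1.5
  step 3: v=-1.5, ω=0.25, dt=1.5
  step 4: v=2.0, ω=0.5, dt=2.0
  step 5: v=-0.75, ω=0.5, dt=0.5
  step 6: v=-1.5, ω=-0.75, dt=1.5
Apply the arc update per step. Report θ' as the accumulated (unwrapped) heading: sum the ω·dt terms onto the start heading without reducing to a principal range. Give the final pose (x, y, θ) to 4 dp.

step 1: θ'=3.6062 (R=-0.6000) → pose (-2.3069, -0.6121, 3.6062)
step 2: θ'=4.7312 (R=2.6667) → pose (-3.7782, -3.0463, 4.7312)
step 3: θ'=5.1062 (R=-6.0000) → pose (-4.2365, -0.8569, 5.1062)
step 4: θ'=6.1062 (R=4.0000) → pose (-1.2469, -3.2596, 6.1062)
step 5: θ'=6.3562 (R=-1.5000) → pose (-1.6204, -3.2401, 6.3562)
step 6: θ'=5.2312 (R=2.0000) → pose (-3.5031, -2.2371, 5.2312)

(-3.5031, -2.2371, 5.2312)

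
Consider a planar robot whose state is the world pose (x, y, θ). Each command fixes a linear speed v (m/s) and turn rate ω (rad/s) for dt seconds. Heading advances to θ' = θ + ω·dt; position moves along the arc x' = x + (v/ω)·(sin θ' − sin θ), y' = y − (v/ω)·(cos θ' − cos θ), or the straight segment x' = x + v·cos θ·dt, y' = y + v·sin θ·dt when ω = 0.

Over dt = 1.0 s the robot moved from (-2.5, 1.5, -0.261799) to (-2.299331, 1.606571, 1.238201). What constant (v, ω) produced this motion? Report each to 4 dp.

Δθ = 1.238201 − -0.261799 = 1.500000
ω = Δθ/dt = 1.500000/1.0 = 1.5000
R = Δx/(sin θ' − sin θ) = 0.1667
v = R·ω = 0.1667·1.5000 = 0.2500

v = 0.2500, ω = 1.5000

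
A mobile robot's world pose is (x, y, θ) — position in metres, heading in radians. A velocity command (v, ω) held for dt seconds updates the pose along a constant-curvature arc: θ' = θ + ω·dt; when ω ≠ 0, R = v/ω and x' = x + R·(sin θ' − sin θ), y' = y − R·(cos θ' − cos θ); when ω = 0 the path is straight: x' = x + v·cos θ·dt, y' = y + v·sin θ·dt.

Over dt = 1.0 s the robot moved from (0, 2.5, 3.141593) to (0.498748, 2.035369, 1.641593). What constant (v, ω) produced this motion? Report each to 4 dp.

v = -0.7500, ω = -1.5000

Δθ = 1.641593 − 3.141593 = -1.500000
ω = Δθ/dt = -1.500000/1.0 = -1.5000
R = Δx/(sin θ' − sin θ) = 0.5000
v = R·ω = 0.5000·-1.5000 = -0.7500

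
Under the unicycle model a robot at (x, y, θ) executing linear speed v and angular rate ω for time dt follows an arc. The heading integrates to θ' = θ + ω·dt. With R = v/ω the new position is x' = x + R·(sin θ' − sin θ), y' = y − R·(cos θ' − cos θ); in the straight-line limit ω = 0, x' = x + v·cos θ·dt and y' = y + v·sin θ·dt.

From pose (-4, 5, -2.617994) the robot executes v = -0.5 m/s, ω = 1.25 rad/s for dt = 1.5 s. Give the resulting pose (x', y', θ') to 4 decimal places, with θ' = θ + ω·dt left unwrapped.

(-3.9294, 5.6410, -0.7430)

θ' = -2.6180 + 1.25·1.5 = -0.7430
R = v/ω = -0.5/1.25 = -0.4000
x' = -4 + -0.4000·(sin -0.7430 − sin -2.6180) = -3.9294
y' = 5 − -0.4000·(cos -0.7430 − cos -2.6180) = 5.6410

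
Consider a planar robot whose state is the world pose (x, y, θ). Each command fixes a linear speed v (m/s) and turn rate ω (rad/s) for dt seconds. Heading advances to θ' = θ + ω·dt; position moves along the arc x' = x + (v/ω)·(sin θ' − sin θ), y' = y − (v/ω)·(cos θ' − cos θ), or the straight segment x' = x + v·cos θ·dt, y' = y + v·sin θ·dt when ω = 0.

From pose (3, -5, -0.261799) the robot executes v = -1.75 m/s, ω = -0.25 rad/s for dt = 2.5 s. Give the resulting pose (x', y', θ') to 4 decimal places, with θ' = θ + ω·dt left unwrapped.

θ' = -0.2618 + -0.25·2.5 = -0.8868
R = v/ω = -1.75/-0.25 = 7.0000
x' = 3 + 7.0000·(sin -0.8868 − sin -0.2618) = -0.6136
y' = -5 − 7.0000·(cos -0.8868 − cos -0.2618) = -2.6618

(-0.6136, -2.6618, -0.8868)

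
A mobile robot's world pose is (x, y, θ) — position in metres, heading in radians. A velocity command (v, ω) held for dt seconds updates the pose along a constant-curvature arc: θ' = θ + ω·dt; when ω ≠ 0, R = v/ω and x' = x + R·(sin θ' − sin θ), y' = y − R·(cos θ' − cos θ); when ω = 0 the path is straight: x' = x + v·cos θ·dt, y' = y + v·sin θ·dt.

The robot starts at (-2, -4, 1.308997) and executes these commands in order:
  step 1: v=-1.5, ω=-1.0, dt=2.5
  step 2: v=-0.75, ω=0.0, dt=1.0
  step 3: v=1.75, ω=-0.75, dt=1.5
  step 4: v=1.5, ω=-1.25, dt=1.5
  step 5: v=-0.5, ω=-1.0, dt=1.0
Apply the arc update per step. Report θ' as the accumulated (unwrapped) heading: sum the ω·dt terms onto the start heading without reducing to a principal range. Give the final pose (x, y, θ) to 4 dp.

step 1: θ'=-1.1910 (R=1.5000) → pose (-4.8420, -4.1679, -1.1910)
step 2: θ'=-1.1910 (straight) → pose (-5.1200, -3.4713, -1.1910)
step 3: θ'=-2.3160 (R=-2.3333) → pose (-5.5722, -5.9186, -2.3160)
step 4: θ'=-4.1910 (R=-1.2000) → pose (-7.4947, -5.7026, -4.1910)
step 5: θ'=-5.1910 (R=0.5000) → pose (-7.4845, -6.1819, -5.1910)

(-7.4845, -6.1819, -5.1910)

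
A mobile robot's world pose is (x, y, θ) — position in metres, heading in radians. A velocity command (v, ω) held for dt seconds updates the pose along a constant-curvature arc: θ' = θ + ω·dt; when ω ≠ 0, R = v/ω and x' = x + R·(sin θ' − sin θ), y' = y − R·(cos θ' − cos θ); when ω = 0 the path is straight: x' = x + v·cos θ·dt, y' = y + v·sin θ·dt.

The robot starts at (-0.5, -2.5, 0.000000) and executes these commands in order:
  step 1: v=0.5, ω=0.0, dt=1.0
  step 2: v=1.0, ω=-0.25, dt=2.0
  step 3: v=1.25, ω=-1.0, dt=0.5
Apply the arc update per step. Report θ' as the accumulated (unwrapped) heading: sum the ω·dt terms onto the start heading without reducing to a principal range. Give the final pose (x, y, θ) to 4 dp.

(2.3703, -3.4113, -1.0000)

step 1: θ'=0.0000 (straight) → pose (0.0000, -2.5000, 0.0000)
step 2: θ'=-0.5000 (R=-4.0000) → pose (1.9177, -2.9897, -0.5000)
step 3: θ'=-1.0000 (R=-1.2500) → pose (2.3703, -3.4113, -1.0000)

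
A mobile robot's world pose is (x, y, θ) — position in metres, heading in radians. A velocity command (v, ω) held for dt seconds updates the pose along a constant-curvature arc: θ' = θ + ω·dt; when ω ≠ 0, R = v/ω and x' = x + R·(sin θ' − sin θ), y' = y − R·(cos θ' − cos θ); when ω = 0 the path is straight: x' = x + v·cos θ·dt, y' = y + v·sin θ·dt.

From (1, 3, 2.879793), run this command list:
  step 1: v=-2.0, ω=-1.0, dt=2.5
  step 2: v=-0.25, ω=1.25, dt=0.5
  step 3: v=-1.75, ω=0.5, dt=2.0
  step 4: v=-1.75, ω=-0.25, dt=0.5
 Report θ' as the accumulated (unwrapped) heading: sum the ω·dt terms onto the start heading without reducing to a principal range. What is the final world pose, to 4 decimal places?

step 1: θ'=0.3798 (R=2.0000) → pose (1.2238, -0.7893, 0.3798)
step 2: θ'=1.0048 (R=-0.2000) → pose (1.1292, -0.8678, 1.0048)
step 3: θ'=2.0048 (R=-3.5000) → pose (0.9078, -4.2165, 2.0048)
step 4: θ'=1.8798 (R=7.0000) → pose (1.2252, -5.0313, 1.8798)

(1.2252, -5.0313, 1.8798)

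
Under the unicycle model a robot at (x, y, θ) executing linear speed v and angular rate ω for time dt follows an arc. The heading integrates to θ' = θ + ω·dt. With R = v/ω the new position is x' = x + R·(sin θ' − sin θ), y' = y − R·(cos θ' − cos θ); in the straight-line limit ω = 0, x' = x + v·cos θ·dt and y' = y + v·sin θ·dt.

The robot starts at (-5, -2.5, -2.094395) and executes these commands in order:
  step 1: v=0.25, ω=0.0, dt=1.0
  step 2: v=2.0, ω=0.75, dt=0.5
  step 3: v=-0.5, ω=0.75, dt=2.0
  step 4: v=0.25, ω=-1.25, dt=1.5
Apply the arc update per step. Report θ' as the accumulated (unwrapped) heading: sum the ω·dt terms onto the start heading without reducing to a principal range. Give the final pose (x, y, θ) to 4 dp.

step 1: θ'=-2.0944 (straight) → pose (-5.1250, -2.7165, -2.0944)
step 2: θ'=-1.7194 (R=2.6667) → pose (-5.4529, -3.6550, -1.7194)
step 3: θ'=-0.2194 (R=-0.6667) → pose (-5.9671, -2.9056, -0.2194)
step 4: θ'=-2.0944 (R=-0.2000) → pose (-5.8374, -3.2009, -2.0944)

(-5.8374, -3.2009, -2.0944)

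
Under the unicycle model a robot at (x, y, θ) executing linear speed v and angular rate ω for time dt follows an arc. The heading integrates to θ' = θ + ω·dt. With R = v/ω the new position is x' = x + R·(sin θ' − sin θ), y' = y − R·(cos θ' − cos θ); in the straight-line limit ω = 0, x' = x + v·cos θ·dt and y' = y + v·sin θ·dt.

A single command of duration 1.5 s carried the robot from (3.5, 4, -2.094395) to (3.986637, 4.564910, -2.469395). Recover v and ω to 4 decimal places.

Δθ = -2.469395 − -2.094395 = -0.375000
ω = Δθ/dt = -0.375000/1.5 = -0.2500
R = −Δy/(cos θ' − cos θ) = 2.0000
v = R·ω = 2.0000·-0.2500 = -0.5000

v = -0.5000, ω = -0.2500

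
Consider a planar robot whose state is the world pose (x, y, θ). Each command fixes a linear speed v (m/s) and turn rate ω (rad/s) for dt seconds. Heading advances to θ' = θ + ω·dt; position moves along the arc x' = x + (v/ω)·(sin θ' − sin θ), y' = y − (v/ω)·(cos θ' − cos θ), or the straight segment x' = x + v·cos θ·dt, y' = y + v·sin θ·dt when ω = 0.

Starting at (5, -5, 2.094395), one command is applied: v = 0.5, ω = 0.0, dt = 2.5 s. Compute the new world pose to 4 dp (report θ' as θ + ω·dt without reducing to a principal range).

θ' = 2.0944 + 0.0·2.5 = 2.0944
ω = 0 → straight: x' = 5 + 0.5·cos(2.0944)·2.5 = 4.3750
y' = -5 + 0.5·sin(2.0944)·2.5 = -3.9175

(4.3750, -3.9175, 2.0944)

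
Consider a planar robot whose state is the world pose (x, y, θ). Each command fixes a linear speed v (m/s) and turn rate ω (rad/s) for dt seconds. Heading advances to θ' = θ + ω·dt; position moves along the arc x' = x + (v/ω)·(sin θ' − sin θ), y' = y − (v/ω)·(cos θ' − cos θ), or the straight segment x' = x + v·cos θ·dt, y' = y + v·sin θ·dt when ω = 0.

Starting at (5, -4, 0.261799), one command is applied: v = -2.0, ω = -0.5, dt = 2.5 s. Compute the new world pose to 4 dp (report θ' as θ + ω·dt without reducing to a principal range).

θ' = 0.2618 + -0.5·2.5 = -0.9882
R = v/ω = -2.0/-0.5 = 4.0000
x' = 5 + 4.0000·(sin -0.9882 − sin 0.2618) = 0.6246
y' = -4 − 4.0000·(cos -0.9882 − cos 0.2618) = -2.3371

(0.6246, -2.3371, -0.9882)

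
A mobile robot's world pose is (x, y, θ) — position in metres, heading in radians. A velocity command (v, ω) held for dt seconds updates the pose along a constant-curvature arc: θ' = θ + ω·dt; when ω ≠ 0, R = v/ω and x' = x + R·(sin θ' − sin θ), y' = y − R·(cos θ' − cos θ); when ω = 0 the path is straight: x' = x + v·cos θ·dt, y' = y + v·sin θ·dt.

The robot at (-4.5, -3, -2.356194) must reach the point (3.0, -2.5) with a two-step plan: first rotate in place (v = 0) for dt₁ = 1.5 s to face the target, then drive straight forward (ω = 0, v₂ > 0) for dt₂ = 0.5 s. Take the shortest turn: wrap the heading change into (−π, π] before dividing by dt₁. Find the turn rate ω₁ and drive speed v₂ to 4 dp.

heading to target = atan2(-2.5−-3, 3−-4.5) = 0.0666
Δθ = wrap(0.0666 − -2.3562) = 2.4228; ω₁ = Δθ/dt₁ = 1.6152
distance = √((3−-4.5)² + (-2.5−-3)²) = 7.5166; v₂ = distance/dt₂ = 15.0333

ω₁ = 1.6152, v₂ = 15.0333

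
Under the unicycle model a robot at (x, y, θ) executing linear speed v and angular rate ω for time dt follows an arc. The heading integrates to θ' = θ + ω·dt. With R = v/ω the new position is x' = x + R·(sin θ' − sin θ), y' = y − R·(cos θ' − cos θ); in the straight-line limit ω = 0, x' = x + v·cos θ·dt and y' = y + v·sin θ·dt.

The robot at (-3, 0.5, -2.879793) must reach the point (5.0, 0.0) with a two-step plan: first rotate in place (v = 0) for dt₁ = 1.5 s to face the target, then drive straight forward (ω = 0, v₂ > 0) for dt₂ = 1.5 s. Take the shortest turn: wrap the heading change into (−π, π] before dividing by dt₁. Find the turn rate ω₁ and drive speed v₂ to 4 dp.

ω₁ = 1.8782, v₂ = 5.3437

heading to target = atan2(0−0.5, 5−-3) = -0.0624
Δθ = wrap(-0.0624 − -2.8798) = 2.8174; ω₁ = Δθ/dt₁ = 1.8782
distance = √((5−-3)² + (0−0.5)²) = 8.0156; v₂ = distance/dt₂ = 5.3437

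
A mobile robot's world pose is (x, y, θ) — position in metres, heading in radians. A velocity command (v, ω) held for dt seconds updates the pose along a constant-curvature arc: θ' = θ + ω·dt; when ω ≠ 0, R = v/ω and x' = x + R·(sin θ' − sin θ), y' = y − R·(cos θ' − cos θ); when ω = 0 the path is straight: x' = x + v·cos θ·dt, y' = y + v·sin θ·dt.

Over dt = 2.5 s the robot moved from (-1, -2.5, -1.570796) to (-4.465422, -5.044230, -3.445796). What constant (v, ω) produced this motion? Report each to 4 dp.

v = 2.0000, ω = -0.7500

Δθ = -3.445796 − -1.570796 = -1.875000
ω = Δθ/dt = -1.875000/2.5 = -0.7500
R = Δx/(sin θ' − sin θ) = -2.6667
v = R·ω = -2.6667·-0.7500 = 2.0000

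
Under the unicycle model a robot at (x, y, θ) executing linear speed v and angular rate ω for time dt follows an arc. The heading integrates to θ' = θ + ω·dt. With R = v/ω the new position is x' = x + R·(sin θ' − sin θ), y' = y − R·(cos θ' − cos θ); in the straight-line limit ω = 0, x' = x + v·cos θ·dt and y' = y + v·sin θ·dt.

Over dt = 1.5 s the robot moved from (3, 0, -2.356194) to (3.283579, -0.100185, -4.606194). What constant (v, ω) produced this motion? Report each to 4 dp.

Δθ = -4.606194 − -2.356194 = -2.250000
ω = Δθ/dt = -2.250000/1.5 = -1.5000
R = Δx/(sin θ' − sin θ) = 0.1667
v = R·ω = 0.1667·-1.5000 = -0.2500

v = -0.2500, ω = -1.5000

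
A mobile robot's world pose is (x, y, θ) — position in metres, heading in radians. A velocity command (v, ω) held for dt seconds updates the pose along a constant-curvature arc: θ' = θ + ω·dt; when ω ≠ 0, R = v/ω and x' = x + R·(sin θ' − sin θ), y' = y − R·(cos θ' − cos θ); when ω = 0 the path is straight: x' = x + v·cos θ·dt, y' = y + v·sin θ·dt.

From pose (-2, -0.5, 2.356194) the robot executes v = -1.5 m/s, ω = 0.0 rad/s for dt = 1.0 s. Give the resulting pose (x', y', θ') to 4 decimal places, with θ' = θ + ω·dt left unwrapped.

θ' = 2.3562 + 0.0·1.0 = 2.3562
ω = 0 → straight: x' = -2 + -1.5·cos(2.3562)·1.0 = -0.9393
y' = -0.5 + -1.5·sin(2.3562)·1.0 = -1.5607

(-0.9393, -1.5607, 2.3562)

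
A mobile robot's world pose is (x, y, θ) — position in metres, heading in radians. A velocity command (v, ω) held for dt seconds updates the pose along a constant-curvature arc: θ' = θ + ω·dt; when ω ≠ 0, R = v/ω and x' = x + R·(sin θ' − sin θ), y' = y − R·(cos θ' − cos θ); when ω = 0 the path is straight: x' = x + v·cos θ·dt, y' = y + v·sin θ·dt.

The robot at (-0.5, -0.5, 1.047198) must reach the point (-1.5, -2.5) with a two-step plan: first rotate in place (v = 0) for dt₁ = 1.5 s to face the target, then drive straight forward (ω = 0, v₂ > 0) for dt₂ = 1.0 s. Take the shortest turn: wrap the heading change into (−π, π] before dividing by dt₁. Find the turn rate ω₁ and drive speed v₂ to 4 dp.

heading to target = atan2(-2.5−-0.5, -1.5−-0.5) = -2.0344
Δθ = wrap(-2.0344 − 1.0472) = -3.0816; ω₁ = Δθ/dt₁ = -2.0544
distance = √((-1.5−-0.5)² + (-2.5−-0.5)²) = 2.2361; v₂ = distance/dt₂ = 2.2361

ω₁ = -2.0544, v₂ = 2.2361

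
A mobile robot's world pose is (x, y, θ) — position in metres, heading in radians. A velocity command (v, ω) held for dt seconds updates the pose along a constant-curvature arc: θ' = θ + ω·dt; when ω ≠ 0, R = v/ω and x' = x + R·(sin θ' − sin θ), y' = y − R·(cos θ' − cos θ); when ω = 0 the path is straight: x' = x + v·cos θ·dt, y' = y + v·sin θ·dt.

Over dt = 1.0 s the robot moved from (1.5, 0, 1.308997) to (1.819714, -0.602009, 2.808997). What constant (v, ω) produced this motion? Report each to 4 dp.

v = -0.7500, ω = 1.5000

Δθ = 2.808997 − 1.308997 = 1.500000
ω = Δθ/dt = 1.500000/1.0 = 1.5000
R = −Δy/(cos θ' − cos θ) = -0.5000
v = R·ω = -0.5000·1.5000 = -0.7500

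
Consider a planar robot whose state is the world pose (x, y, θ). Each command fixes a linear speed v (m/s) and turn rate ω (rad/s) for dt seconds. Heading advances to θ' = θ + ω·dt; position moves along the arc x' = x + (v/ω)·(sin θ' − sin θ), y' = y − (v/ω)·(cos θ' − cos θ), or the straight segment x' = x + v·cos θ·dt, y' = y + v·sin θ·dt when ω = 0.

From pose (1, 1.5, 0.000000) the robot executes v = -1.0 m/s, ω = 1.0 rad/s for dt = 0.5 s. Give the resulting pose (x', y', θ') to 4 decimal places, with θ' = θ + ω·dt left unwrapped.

θ' = 0.0000 + 1.0·0.5 = 0.5000
R = v/ω = -1.0/1.0 = -1.0000
x' = 1 + -1.0000·(sin 0.5000 − sin 0.0000) = 0.5206
y' = 1.5 − -1.0000·(cos 0.5000 − cos 0.0000) = 1.3776

(0.5206, 1.3776, 0.5000)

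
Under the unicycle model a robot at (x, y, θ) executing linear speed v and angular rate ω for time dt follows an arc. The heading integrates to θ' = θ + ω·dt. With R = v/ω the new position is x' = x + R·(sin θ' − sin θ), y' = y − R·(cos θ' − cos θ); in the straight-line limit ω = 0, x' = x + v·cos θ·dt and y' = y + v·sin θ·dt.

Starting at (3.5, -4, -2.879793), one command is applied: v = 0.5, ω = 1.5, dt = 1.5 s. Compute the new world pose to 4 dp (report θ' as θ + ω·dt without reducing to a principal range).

θ' = -2.8798 + 1.5·1.5 = -0.6298
R = v/ω = 0.5/1.5 = 0.3333
x' = 3.5 + 0.3333·(sin -0.6298 − sin -2.8798) = 3.3899
y' = -4 − 0.3333·(cos -0.6298 − cos -2.8798) = -4.5914

(3.3899, -4.5914, -0.6298)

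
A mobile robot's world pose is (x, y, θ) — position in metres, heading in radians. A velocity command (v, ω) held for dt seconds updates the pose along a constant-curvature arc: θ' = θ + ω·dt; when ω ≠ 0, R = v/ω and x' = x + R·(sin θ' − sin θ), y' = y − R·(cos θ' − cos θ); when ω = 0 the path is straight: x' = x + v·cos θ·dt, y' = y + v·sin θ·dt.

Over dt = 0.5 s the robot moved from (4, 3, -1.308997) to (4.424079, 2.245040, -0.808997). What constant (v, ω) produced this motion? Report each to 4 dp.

Δθ = -0.808997 − -1.308997 = 0.500000
ω = Δθ/dt = 0.500000/0.5 = 1.0000
R = −Δy/(cos θ' − cos θ) = 1.7500
v = R·ω = 1.7500·1.0000 = 1.7500

v = 1.7500, ω = 1.0000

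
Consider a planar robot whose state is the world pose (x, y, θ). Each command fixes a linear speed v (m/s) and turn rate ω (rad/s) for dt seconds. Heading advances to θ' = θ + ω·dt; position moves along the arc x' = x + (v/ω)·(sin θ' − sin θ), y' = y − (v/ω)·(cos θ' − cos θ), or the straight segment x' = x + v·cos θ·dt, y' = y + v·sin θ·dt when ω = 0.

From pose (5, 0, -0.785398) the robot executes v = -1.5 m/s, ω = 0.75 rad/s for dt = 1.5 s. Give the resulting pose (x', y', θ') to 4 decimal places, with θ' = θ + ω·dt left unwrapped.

(2.9196, 0.4716, 0.3396)

θ' = -0.7854 + 0.75·1.5 = 0.3396
R = v/ω = -1.5/0.75 = -2.0000
x' = 5 + -2.0000·(sin 0.3396 − sin -0.7854) = 2.9196
y' = 0 − -2.0000·(cos 0.3396 − cos -0.7854) = 0.4716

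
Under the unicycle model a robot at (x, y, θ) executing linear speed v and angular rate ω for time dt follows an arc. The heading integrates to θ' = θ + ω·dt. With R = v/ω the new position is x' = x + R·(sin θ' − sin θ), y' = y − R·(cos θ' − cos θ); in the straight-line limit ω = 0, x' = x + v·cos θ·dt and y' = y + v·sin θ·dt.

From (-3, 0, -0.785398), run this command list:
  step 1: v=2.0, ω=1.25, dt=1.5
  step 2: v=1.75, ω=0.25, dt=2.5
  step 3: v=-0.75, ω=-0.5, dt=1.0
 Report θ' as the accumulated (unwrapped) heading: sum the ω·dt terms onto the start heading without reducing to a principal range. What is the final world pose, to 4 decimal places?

step 1: θ'=1.0896 (R=1.6000) → pose (-0.4503, 0.3908, 1.0896)
step 2: θ'=1.7146 (R=7.0000) → pose (0.2723, 4.6339, 1.7146)
step 3: θ'=1.2146 (R=1.5000) → pose (0.1937, 3.8958, 1.2146)

(0.1937, 3.8958, 1.2146)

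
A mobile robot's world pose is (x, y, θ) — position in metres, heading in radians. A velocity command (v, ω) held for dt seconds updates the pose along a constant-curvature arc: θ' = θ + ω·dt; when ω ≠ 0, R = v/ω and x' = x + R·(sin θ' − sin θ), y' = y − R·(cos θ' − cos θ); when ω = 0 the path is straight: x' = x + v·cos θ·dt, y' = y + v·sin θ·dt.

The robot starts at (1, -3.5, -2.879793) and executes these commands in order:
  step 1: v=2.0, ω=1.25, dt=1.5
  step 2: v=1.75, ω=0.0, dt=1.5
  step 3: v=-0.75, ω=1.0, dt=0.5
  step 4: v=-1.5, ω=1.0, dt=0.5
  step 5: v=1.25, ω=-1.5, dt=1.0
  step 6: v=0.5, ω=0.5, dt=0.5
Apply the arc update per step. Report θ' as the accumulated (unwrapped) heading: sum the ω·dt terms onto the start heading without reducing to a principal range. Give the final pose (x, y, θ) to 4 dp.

(1.3576, -8.7010, -1.2548)

step 1: θ'=-1.0048 (R=1.6000) → pose (0.0636, -5.9035, -1.0048)
step 2: θ'=-1.0048 (straight) → pose (1.4713, -8.1191, -1.0048)
step 3: θ'=-0.5048 (R=-0.7500) → pose (1.2010, -7.8649, -0.5048)
step 4: θ'=-0.0048 (R=-1.5000) → pose (0.4828, -7.6778, -0.0048)
step 5: θ'=-1.5048 (R=-0.8333) → pose (1.3103, -8.4562, -1.5048)
step 6: θ'=-1.2548 (R=1.0000) → pose (1.3576, -8.7010, -1.2548)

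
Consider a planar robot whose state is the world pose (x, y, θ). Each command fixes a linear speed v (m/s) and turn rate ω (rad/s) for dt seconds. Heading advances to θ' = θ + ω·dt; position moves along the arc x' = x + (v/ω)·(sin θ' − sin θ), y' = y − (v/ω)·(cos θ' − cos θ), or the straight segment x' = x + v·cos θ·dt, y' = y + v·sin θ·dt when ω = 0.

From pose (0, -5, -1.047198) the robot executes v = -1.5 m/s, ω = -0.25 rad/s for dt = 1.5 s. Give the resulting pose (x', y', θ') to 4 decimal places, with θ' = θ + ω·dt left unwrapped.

(-0.7377, -2.8883, -1.4222)

θ' = -1.0472 + -0.25·1.5 = -1.4222
R = v/ω = -1.5/-0.25 = 6.0000
x' = 0 + 6.0000·(sin -1.4222 − sin -1.0472) = -0.7377
y' = -5 − 6.0000·(cos -1.4222 − cos -1.0472) = -2.8883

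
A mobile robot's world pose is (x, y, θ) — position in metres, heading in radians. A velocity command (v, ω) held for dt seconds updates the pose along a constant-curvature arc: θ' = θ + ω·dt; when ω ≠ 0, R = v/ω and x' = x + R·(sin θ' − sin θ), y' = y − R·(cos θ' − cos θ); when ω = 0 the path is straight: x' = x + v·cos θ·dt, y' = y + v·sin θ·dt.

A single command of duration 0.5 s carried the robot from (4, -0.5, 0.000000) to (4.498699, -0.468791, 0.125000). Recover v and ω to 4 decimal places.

v = 1.0000, ω = 0.2500

Δθ = 0.125000 − 0.000000 = 0.125000
ω = Δθ/dt = 0.125000/0.5 = 0.2500
R = Δx/(sin θ' − sin θ) = 4.0000
v = R·ω = 4.0000·0.2500 = 1.0000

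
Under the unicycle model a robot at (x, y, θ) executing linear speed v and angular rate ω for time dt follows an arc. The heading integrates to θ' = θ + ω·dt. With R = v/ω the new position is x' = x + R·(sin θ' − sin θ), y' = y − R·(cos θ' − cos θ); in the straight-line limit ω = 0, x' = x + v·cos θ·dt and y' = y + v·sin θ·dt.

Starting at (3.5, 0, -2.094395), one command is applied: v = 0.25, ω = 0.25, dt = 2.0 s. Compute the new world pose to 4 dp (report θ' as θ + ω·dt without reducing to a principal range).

(3.3663, -0.4764, -1.5944)

θ' = -2.0944 + 0.25·2.0 = -1.5944
R = v/ω = 0.25/0.25 = 1.0000
x' = 3.5 + 1.0000·(sin -1.5944 − sin -2.0944) = 3.3663
y' = 0 − 1.0000·(cos -1.5944 − cos -2.0944) = -0.4764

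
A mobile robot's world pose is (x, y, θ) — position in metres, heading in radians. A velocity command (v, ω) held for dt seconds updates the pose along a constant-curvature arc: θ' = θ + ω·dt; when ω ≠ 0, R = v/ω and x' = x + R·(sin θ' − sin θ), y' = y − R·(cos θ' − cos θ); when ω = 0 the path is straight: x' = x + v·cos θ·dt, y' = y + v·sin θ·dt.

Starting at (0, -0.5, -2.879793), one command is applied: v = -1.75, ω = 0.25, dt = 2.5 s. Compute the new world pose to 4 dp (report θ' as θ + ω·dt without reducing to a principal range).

(3.6136, 1.8382, -2.2548)

θ' = -2.8798 + 0.25·2.5 = -2.2548
R = v/ω = -1.75/0.25 = -7.0000
x' = 0 + -7.0000·(sin -2.2548 − sin -2.8798) = 3.6136
y' = -0.5 − -7.0000·(cos -2.2548 − cos -2.8798) = 1.8382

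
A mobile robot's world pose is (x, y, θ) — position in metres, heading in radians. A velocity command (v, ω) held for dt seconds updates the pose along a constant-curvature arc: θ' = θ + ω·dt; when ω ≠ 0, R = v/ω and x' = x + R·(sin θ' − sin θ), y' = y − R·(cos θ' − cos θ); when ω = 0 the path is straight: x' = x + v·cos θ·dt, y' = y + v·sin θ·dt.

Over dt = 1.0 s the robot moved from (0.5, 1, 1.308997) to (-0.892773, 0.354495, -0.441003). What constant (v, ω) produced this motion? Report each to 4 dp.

Δθ = -0.441003 − 1.308997 = -1.750000
ω = Δθ/dt = -1.750000/1.0 = -1.7500
R = Δx/(sin θ' − sin θ) = 1.0000
v = R·ω = 1.0000·-1.7500 = -1.7500

v = -1.7500, ω = -1.7500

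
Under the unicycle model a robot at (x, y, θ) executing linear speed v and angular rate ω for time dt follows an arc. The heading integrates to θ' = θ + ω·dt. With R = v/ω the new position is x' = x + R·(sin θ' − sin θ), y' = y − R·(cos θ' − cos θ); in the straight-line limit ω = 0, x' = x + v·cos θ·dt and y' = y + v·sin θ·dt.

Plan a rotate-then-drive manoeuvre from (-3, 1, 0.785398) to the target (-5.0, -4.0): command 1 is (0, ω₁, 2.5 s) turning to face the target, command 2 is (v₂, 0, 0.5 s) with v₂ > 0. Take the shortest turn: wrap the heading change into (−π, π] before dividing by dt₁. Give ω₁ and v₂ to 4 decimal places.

ω₁ = -1.0947, v₂ = 10.7703

heading to target = atan2(-4−1, -5−-3) = -1.9513
Δθ = wrap(-1.9513 − 0.7854) = -2.7367; ω₁ = Δθ/dt₁ = -1.0947
distance = √((-5−-3)² + (-4−1)²) = 5.3852; v₂ = distance/dt₂ = 10.7703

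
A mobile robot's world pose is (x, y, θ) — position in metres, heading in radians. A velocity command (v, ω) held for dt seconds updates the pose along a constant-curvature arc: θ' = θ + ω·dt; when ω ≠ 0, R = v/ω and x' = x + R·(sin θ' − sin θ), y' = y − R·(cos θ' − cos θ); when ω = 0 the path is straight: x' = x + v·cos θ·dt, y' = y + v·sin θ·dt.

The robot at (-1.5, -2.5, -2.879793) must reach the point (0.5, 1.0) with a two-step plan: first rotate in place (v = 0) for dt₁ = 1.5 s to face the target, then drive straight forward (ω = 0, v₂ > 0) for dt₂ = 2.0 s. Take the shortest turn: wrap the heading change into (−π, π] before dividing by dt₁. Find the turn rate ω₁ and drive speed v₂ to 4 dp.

heading to target = atan2(1−-2.5, 0.5−-1.5) = 1.0517
Δθ = wrap(1.0517 − -2.8798) = -2.3517; ω₁ = Δθ/dt₁ = -1.5678
distance = √((0.5−-1.5)² + (1−-2.5)²) = 4.0311; v₂ = distance/dt₂ = 2.0156

ω₁ = -1.5678, v₂ = 2.0156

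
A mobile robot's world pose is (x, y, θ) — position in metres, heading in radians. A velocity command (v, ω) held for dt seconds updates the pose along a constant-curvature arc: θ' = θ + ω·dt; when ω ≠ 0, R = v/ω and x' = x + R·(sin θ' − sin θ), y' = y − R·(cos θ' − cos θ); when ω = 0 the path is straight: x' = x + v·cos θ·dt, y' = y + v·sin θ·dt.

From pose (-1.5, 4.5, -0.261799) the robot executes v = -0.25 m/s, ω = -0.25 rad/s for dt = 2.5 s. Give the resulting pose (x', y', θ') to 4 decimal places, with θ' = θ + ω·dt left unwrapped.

θ' = -0.2618 + -0.25·2.5 = -0.8868
R = v/ω = -0.25/-0.25 = 1.0000
x' = -1.5 + 1.0000·(sin -0.8868 − sin -0.2618) = -2.0162
y' = 4.5 − 1.0000·(cos -0.8868 − cos -0.2618) = 4.8340

(-2.0162, 4.8340, -0.8868)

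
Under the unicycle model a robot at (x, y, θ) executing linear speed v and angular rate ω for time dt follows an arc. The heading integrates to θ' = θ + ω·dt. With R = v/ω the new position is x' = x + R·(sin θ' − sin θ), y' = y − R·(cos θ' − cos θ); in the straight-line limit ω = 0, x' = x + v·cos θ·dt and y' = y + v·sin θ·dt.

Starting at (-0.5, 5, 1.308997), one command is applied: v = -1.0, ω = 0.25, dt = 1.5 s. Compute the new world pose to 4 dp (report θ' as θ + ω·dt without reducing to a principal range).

(-0.6107, 3.5129, 1.6840)

θ' = 1.3090 + 0.25·1.5 = 1.6840
R = v/ω = -1.0/0.25 = -4.0000
x' = -0.5 + -4.0000·(sin 1.6840 − sin 1.3090) = -0.6107
y' = 5 − -4.0000·(cos 1.6840 − cos 1.3090) = 3.5129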